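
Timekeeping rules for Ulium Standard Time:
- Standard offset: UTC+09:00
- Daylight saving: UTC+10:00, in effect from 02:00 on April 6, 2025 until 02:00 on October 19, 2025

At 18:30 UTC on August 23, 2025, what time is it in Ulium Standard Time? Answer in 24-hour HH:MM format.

04:30

At the standard offset (UTC+09:00), 18:30 UTC + 9h = 03:30 Ulium Standard Time standard time (rolling into the next day, 24 August 2025).
Daylight saving runs 6 April – 19 October; the standard-time date in Ulium Standard Time, August 24, 2025, is inside that window, so Ulium Standard Time is at UTC+10:00.
18:30 UTC + 10h = 04:30 local (rolling into the next day, 24 August 2025).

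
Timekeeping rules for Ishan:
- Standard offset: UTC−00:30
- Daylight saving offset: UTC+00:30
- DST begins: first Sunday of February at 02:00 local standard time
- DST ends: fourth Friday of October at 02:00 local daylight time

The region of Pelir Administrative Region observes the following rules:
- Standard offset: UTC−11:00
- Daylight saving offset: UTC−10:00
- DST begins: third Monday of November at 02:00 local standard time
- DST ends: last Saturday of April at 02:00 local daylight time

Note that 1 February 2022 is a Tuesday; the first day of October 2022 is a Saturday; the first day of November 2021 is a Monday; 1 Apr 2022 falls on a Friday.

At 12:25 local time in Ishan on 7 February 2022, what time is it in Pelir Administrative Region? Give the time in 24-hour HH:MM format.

01:55

1 February 2022 is a Tuesday, so the first Sunday is February 6.
1 October 2022 is a Saturday, so the first Friday is October 7 and the fourth is October 28.
7 February 2022 falls between 6 February and 28 October, so daylight saving is in effect and Ishan is at UTC+00:30.
12:25 Ishan − 0h30m = 11:55 UTC.
1 November 2021 is a Monday, so the first Monday is November 1 and the third is November 15.
1 April 2022 is a Friday, so Saturdays fall on 2, 9, 16, 23, 30; the last is April 30.
At the standard offset (UTC−11:00), 11:55 UTC − 11h = 00:55 Pelir Administrative Region standard time.
The standard-time date in Pelir Administrative Region, 7 February 2022, lies within the daylight-saving period (15 November 2021 – 30 April 2022), so Pelir Administrative Region is on daylight time, UTC−10:00.
11:55 UTC − 10h = 01:55 Pelir Administrative Region.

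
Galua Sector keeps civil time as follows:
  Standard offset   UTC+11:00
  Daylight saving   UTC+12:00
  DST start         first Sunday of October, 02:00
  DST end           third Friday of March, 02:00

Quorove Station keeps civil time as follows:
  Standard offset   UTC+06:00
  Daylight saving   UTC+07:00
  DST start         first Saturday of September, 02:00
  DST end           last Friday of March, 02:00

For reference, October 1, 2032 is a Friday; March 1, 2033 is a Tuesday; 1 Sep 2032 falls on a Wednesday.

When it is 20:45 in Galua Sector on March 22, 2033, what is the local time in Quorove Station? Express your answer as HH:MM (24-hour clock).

1 October 2032 is a Friday, so the first Sunday is October 3.
1 March 2033 is a Tuesday, so the first Friday is March 4 and the third is March 18.
March 22, 2033 is outside the daylight-saving period (3 October 2032 – 18 March 2033), so Galua Sector is on standard time, UTC+11:00.
20:45 Galua Sector − 11h = 09:45 UTC.
1 September 2032 is a Wednesday, so the first Saturday is September 4.
1 March 2033 is a Tuesday, so Fridays fall on 4, 11, 18, 25; the last is March 25.
At the standard offset (UTC+06:00), 09:45 UTC + 6h = 15:45 Quorove Station standard time.
The standard-time date in Quorove Station, March 22, 2033, lies within the daylight-saving period (4 September 2032 – 25 March 2033), so Quorove Station is on daylight time, UTC+07:00.
09:45 UTC + 7h = 16:45 Quorove Station.

16:45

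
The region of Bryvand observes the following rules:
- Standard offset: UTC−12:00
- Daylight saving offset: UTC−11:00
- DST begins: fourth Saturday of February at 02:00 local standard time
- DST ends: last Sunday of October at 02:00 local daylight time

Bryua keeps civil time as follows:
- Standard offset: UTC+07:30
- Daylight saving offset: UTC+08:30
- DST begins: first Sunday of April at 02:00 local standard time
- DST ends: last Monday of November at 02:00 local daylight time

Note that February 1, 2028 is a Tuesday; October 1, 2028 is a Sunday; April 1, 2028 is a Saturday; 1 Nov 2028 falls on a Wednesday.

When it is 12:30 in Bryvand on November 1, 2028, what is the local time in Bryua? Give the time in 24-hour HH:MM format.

1 February 2028 is a Tuesday, so the first Saturday is February 5 and the fourth is February 26.
1 October 2028 is a Sunday, so Sundays fall on 1, 8, 15, 22, 29; the last is October 29.
November 1, 2028 does not fall between 26 February and 29 October, so daylight saving is not in effect and Bryvand is at UTC−12:00.
12:30 Bryvand + 12h = 00:30 UTC (rolling into the next day, 2 November 2028).
1 April 2028 is a Saturday, so the first Sunday is April 2.
1 November 2028 is a Wednesday, so Mondays fall on 6, 13, 20, 27; the last is November 27.
At the standard offset (UTC+07:30), 00:30 UTC + 7h30m = 08:00 Bryua standard time.
The standard-time date in Bryua, November 2, 2028, lies within the daylight-saving period (2 April – 27 November), so Bryua is on daylight time, UTC+08:30.
00:30 UTC + 8h30m = 09:00 Bryua.

09:00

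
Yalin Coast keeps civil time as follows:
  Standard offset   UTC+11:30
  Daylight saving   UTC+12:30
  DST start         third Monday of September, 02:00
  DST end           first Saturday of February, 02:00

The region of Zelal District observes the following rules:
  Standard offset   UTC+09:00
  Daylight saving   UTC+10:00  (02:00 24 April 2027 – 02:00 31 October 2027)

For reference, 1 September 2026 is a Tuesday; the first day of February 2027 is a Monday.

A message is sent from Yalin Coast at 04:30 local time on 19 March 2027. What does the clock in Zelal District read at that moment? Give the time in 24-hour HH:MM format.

02:00

1 September 2026 is a Tuesday, so the first Monday is September 7 and the third is September 21.
1 February 2027 is a Monday, so the first Saturday is February 6.
19 March 2027 does not fall between 21 September 2026 and 6 February 2027, so daylight saving is not in effect and Yalin Coast is at UTC+11:30.
04:30 Yalin Coast − 11h30m = 17:00 UTC (rolling into the previous day, 18 March 2027).
At the standard offset (UTC+09:00), 17:00 UTC + 9h = 02:00 Zelal District standard time (rolling into the next day, 19 March 2027).
The standard-time date in Zelal District, 19 March 2027, is outside the daylight-saving period (24 April – 31 October), so Zelal District is on standard time, UTC+09:00.
17:00 UTC + 9h = 02:00 Zelal District (rolling into the next day, 19 March 2027).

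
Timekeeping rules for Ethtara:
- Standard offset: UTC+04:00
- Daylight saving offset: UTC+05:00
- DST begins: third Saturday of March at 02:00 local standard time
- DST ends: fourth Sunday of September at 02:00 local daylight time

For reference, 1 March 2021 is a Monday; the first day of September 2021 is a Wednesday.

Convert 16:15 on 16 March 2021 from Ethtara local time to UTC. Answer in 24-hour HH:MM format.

12:15

1 March 2021 is a Monday, so the first Saturday is March 6 and the third is March 20.
1 September 2021 is a Wednesday, so the first Sunday is September 5 and the fourth is September 26.
Daylight saving runs 20 March – 26 September; 16 March 2021 is outside that window, so Ethtara is on standard time at UTC+04:00.
16:15 local − 4h = 12:15 UTC.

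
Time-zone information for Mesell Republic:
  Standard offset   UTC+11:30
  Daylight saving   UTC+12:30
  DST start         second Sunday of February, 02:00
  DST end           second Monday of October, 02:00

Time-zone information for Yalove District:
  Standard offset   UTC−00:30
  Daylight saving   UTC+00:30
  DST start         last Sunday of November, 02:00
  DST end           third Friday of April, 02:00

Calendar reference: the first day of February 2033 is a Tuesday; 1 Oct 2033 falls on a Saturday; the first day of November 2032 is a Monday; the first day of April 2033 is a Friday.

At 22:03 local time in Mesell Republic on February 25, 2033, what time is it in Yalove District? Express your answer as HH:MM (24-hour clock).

10:03

1 February 2033 is a Tuesday, so the first Sunday is February 6 and the second is February 13.
1 October 2033 is a Saturday, so the first Monday is October 3 and the second is October 10.
February 25, 2033 falls between 13 February and 10 October, so daylight saving is in effect and Mesell Republic is at UTC+12:30.
22:03 Mesell Republic − 12h30m = 09:33 UTC.
1 November 2032 is a Monday, so Sundays fall on 7, 14, 21, 28; the last is November 28.
1 April 2033 is a Friday, so the first Friday is April 1 and the third is April 15.
At the standard offset (UTC−00:30), 09:33 UTC − 0h30m = 09:03 Yalove District standard time.
The standard-time date in Yalove District, February 25, 2033, falls between 28 November 2032 and 15 April 2033, so daylight saving is in effect and Yalove District is at UTC+00:30.
09:33 UTC + 0h30m = 10:03 Yalove District.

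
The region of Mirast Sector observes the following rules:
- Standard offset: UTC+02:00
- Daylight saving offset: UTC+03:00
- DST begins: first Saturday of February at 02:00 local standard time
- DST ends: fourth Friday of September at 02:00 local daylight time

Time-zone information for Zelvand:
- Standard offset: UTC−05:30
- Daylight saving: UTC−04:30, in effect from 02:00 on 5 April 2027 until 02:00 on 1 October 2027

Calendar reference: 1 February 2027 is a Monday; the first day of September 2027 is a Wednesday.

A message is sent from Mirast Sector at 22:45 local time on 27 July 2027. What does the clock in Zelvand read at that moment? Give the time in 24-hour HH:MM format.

1 February 2027 is a Monday, so the first Saturday is February 6.
1 September 2027 is a Wednesday, so the first Friday is September 3 and the fourth is September 24.
27 July 2027 lies within the daylight-saving period (6 February – 24 September), so Mirast Sector is on daylight time, UTC+03:00.
22:45 Mirast Sector − 3h = 19:45 UTC.
At the standard offset (UTC−05:30), 19:45 UTC − 5h30m = 14:15 Zelvand standard time.
The standard-time date in Zelvand, 27 July 2027, lies within the daylight-saving period (5 April – 1 October), so Zelvand is on daylight time, UTC−04:30.
19:45 UTC − 4h30m = 15:15 Zelvand.

15:15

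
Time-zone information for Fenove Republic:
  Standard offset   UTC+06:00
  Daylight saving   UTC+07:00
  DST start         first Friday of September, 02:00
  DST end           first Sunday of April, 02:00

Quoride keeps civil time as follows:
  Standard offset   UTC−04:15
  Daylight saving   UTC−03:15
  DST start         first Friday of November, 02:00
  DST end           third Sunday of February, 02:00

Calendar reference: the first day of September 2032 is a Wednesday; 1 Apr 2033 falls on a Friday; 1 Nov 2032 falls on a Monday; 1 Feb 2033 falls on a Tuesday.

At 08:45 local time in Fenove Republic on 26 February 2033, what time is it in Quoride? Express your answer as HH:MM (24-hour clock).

1 September 2032 is a Wednesday, so the first Friday is September 3.
1 April 2033 is a Friday, so the first Sunday is April 3.
26 February 2033 falls between 3 September 2032 and 3 April 2033, so daylight saving is in effect and Fenove Republic is at UTC+07:00.
08:45 Fenove Republic − 7h = 01:45 UTC.
1 November 2032 is a Monday, so the first Friday is November 5.
1 February 2033 is a Tuesday, so the first Sunday is February 6 and the third is February 20.
At the standard offset (UTC−04:15), 01:45 UTC − 4h15m = 21:30 Quoride standard time (rolling into the previous day, 25 February 2033).
The standard-time date in Quoride, 25 February 2033, is outside the daylight-saving period (5 November 2032 – 20 February 2033), so Quoride is on standard time, UTC−04:15.
01:45 UTC − 4h15m = 21:30 Quoride (rolling into the previous day, 25 February 2033).

21:30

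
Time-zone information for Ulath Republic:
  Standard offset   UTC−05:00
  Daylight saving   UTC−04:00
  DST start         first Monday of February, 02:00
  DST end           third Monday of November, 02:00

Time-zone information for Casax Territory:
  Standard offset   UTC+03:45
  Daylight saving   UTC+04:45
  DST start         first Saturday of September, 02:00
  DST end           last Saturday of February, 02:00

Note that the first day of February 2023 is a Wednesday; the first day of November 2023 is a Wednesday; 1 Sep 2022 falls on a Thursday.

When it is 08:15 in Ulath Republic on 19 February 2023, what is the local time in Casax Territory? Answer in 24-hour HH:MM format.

1 February 2023 is a Wednesday, so the first Monday is February 6.
1 November 2023 is a Wednesday, so the first Monday is November 6 and the third is November 20.
Daylight saving runs 6 February – 20 November; 19 February 2023 is inside that window, so Ulath Republic is at UTC−04:00.
08:15 Ulath Republic + 4h = 12:15 UTC.
1 September 2022 is a Thursday, so the first Saturday is September 3.
1 February 2023 is a Wednesday, so Saturdays fall on 4, 11, 18, 25; the last is February 25.
At the standard offset (UTC+03:45), 12:15 UTC + 3h45m = 16:00 Casax Territory standard time.
Daylight saving runs 3 September 2022 – 25 February 2023; the standard-time date in Casax Territory, 19 February 2023, is inside that window, so Casax Territory is at UTC+04:45.
12:15 UTC + 4h45m = 17:00 Casax Territory.

17:00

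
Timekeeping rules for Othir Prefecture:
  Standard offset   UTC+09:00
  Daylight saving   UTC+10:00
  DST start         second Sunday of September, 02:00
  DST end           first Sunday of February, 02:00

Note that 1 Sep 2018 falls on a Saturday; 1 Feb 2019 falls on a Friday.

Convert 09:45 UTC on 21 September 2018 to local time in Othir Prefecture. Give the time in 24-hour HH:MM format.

19:45

1 September 2018 is a Saturday, so the first Sunday is September 2 and the second is September 9.
1 February 2019 is a Friday, so the first Sunday is February 3.
At the standard offset (UTC+09:00), 09:45 UTC + 9h = 18:45 Othir Prefecture standard time.
The standard-time date in Othir Prefecture, 21 September 2018, lies within the daylight-saving period (9 September 2018 – 3 February 2019), so Othir Prefecture is on daylight time, UTC+10:00.
09:45 UTC + 10h = 19:45 local.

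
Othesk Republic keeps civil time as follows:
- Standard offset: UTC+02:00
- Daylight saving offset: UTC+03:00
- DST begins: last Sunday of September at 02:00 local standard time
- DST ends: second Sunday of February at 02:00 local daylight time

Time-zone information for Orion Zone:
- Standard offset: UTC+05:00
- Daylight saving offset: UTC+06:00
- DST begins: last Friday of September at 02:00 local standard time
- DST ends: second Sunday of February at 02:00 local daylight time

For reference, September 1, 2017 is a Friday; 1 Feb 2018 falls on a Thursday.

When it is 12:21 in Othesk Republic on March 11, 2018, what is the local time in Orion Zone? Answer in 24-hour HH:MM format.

1 September 2017 is a Friday, so Sundays fall on 3, 10, 17, 24; the last is September 24.
1 February 2018 is a Thursday, so the first Sunday is February 4 and the second is February 11.
Daylight saving runs 24 September 2017 – 11 February 2018; March 11, 2018 is outside that window, so Othesk Republic is on standard time at UTC+02:00.
12:21 Othesk Republic − 2h = 10:21 UTC.
1 September 2017 is a Friday, so Fridays fall on 1, 8, 15, 22, 29; the last is September 29.
1 February 2018 is a Thursday, so the first Sunday is February 4 and the second is February 11.
At the standard offset (UTC+05:00), 10:21 UTC + 5h = 15:21 Orion Zone standard time.
The standard-time date in Orion Zone, March 11, 2018, is outside the daylight-saving period (29 September 2017 – 11 February 2018), so Orion Zone is on standard time, UTC+05:00.
10:21 UTC + 5h = 15:21 Orion Zone.

15:21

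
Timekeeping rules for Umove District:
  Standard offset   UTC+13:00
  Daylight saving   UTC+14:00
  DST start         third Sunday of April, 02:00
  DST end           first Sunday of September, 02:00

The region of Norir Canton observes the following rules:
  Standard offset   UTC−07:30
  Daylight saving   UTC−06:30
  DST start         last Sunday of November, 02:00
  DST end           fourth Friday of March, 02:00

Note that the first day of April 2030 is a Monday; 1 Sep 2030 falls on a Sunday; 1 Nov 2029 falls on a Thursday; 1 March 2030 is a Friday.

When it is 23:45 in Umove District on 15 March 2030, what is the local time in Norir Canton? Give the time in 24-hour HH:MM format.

04:15

1 April 2030 is a Monday, so the first Sunday is April 7 and the third is April 21.
1 September 2030 is a Sunday, so the first Sunday is September 1.
15 March 2030 does not fall between 21 April and 1 September, so daylight saving is not in effect and Umove District is at UTC+13:00.
23:45 Umove District − 13h = 10:45 UTC.
1 November 2029 is a Thursday, so Sundays fall on 4, 11, 18, 25; the last is November 25.
1 March 2030 is a Friday, so the first Friday is March 1 and the fourth is March 22.
At the standard offset (UTC−07:30), 10:45 UTC − 7h30m = 03:15 Norir Canton standard time.
Daylight saving runs 25 November 2029 – 22 March 2030; the standard-time date in Norir Canton, 15 March 2030, is inside that window, so Norir Canton is at UTC−06:30.
10:45 UTC − 6h30m = 04:15 Norir Canton.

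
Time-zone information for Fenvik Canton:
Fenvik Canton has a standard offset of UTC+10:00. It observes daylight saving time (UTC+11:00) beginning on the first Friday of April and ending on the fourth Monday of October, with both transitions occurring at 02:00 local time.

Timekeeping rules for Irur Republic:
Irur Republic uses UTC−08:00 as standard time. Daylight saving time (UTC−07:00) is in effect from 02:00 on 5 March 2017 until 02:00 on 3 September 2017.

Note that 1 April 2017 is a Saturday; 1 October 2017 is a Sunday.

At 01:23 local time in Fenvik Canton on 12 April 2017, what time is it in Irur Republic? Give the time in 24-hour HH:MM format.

07:23

1 April 2017 is a Saturday, so the first Friday is April 7.
1 October 2017 is a Sunday, so the first Monday is October 2 and the fourth is October 23.
Daylight saving runs 7 April – 23 October; 12 April 2017 is inside that window, so Fenvik Canton is at UTC+11:00.
01:23 Fenvik Canton − 11h = 14:23 UTC (rolling into the previous day, 11 April 2017).
At the standard offset (UTC−08:00), 14:23 UTC − 8h = 06:23 Irur Republic standard time.
The standard-time date in Irur Republic, 11 April 2017, lies within the daylight-saving period (5 March – 3 September), so Irur Republic is on daylight time, UTC−07:00.
14:23 UTC − 7h = 07:23 Irur Republic.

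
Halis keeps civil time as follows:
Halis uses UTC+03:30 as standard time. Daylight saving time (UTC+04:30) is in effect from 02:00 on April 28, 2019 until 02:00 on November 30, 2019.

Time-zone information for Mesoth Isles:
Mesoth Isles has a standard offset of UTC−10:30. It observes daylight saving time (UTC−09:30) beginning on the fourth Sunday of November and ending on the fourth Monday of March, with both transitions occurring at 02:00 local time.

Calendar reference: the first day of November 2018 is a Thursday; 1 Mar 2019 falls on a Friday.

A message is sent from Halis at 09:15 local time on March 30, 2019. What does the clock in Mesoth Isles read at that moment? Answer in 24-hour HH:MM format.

19:15

March 30, 2019 is outside the daylight-saving period (28 April – 30 November), so Halis is on standard time, UTC+03:30.
09:15 Halis − 3h30m = 05:45 UTC.
1 November 2018 is a Thursday, so the first Sunday is November 4 and the fourth is November 25.
1 March 2019 is a Friday, so the first Monday is March 4 and the fourth is March 25.
At the standard offset (UTC−10:30), 05:45 UTC − 10h30m = 19:15 Mesoth Isles standard time (rolling into the previous day, 29 March 2019).
The standard-time date in Mesoth Isles, March 29, 2019, is outside the daylight-saving period (25 November 2018 – 25 March 2019), so Mesoth Isles is on standard time, UTC−10:30.
05:45 UTC − 10h30m = 19:15 Mesoth Isles (rolling into the previous day, 29 March 2019).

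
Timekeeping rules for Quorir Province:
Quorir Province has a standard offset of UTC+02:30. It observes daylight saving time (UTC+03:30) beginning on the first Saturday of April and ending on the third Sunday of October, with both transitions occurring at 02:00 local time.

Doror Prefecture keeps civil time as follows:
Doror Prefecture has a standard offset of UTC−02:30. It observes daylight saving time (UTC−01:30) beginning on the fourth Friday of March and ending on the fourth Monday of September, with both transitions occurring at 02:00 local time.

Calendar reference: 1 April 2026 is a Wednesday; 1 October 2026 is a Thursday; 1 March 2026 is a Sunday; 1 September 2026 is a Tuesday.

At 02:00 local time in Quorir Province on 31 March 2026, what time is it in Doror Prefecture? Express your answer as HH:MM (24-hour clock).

1 April 2026 is a Wednesday, so the first Saturday is April 4.
1 October 2026 is a Thursday, so the first Sunday is October 4 and the third is October 18.
Daylight saving runs 4 April – 18 October; 31 March 2026 is outside that window, so Quorir Province is on standard time at UTC+02:30.
02:00 Quorir Province − 2h30m = 23:30 UTC (rolling into the previous day, 30 March 2026).
1 March 2026 is a Sunday, so the first Friday is March 6 and the fourth is March 27.
1 September 2026 is a Tuesday, so the first Monday is September 7 and the fourth is September 28.
At the standard offset (UTC−02:30), 23:30 UTC − 2h30m = 21:00 Doror Prefecture standard time.
The standard-time date in Doror Prefecture, 30 March 2026, falls between 27 March and 28 September, so daylight saving is in effect and Doror Prefecture is at UTC−01:30.
23:30 UTC − 1h30m = 22:00 Doror Prefecture.

22:00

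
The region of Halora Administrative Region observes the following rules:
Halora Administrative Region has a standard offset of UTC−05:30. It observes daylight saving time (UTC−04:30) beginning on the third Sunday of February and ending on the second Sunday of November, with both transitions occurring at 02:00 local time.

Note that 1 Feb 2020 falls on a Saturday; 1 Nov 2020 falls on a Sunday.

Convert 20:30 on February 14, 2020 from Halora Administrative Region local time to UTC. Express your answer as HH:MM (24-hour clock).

02:00

1 February 2020 is a Saturday, so the first Sunday is February 2 and the third is February 16.
1 November 2020 is a Sunday, so the first Sunday is November 1 and the second is November 8.
February 14, 2020 is outside the daylight-saving period (16 February – 8 November), so Halora Administrative Region is on standard time, UTC−05:30.
20:30 local + 5h30m = 02:00 UTC (rolling into the next day, 15 February 2020).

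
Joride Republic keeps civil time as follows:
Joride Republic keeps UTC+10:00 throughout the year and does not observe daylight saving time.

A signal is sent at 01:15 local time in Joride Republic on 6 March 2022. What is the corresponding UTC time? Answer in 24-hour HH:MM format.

Joride Republic has no daylight saving, so its offset is UTC+10:00 year-round.
01:15 local − 10h = 15:15 UTC (rolling into the previous day, 5 March 2022).

15:15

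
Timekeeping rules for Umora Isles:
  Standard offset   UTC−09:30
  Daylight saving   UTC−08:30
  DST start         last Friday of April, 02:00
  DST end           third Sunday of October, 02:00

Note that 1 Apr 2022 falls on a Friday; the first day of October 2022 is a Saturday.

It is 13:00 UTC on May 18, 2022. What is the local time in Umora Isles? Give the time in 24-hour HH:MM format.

04:30

1 April 2022 is a Friday, so Fridays fall on 1, 8, 15, 22, 29; the last is April 29.
1 October 2022 is a Saturday, so the first Sunday is October 2 and the third is October 16.
At the standard offset (UTC−09:30), 13:00 UTC − 9h30m = 03:30 Umora Isles standard time.
The standard-time date in Umora Isles, May 18, 2022, falls between 29 April and 16 October, so daylight saving is in effect and Umora Isles is at UTC−08:30.
13:00 UTC − 8h30m = 04:30 local.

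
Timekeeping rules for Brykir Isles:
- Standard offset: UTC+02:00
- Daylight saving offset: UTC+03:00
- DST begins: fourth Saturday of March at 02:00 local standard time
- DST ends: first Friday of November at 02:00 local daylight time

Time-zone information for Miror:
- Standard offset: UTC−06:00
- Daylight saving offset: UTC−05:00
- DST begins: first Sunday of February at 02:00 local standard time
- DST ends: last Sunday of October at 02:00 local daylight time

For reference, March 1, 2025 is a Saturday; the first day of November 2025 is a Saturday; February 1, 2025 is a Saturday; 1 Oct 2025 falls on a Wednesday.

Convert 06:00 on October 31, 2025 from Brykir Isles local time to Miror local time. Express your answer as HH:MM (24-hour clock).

21:00

1 March 2025 is a Saturday, so the first Saturday is March 1 and the fourth is March 22.
1 November 2025 is a Saturday, so the first Friday is November 7.
October 31, 2025 falls between 22 March and 7 November, so daylight saving is in effect and Brykir Isles is at UTC+03:00.
06:00 Brykir Isles − 3h = 03:00 UTC.
1 February 2025 is a Saturday, so the first Sunday is February 2.
1 October 2025 is a Wednesday, so Sundays fall on 5, 12, 19, 26; the last is October 26.
At the standard offset (UTC−06:00), 03:00 UTC − 6h = 21:00 Miror standard time (rolling into the previous day, 30 October 2025).
The standard-time date in Miror, October 30, 2025, is outside the daylight-saving period (2 February – 26 October), so Miror is on standard time, UTC−06:00.
03:00 UTC − 6h = 21:00 Miror (rolling into the previous day, 30 October 2025).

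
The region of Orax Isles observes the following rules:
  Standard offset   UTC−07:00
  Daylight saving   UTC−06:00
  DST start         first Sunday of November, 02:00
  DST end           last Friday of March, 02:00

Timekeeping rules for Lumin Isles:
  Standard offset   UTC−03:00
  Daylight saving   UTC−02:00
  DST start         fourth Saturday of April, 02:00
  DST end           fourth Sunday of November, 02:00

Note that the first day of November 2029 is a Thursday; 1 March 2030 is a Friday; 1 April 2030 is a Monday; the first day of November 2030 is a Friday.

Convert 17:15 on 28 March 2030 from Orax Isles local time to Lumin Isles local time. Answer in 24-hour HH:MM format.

20:15

1 November 2029 is a Thursday, so the first Sunday is November 4.
1 March 2030 is a Friday, so Fridays fall on 1, 8, 15, 22, 29; the last is March 29.
Daylight saving runs 4 November 2029 – 29 March 2030; 28 March 2030 is inside that window, so Orax Isles is at UTC−06:00.
17:15 Orax Isles + 6h = 23:15 UTC.
1 April 2030 is a Monday, so the first Saturday is April 6 and the fourth is April 27.
1 November 2030 is a Friday, so the first Sunday is November 3 and the fourth is November 24.
At the standard offset (UTC−03:00), 23:15 UTC − 3h = 20:15 Lumin Isles standard time.
The standard-time date in Lumin Isles, 28 March 2030, does not fall between 27 April and 24 November, so daylight saving is not in effect and Lumin Isles is at UTC−03:00.
23:15 UTC − 3h = 20:15 Lumin Isles.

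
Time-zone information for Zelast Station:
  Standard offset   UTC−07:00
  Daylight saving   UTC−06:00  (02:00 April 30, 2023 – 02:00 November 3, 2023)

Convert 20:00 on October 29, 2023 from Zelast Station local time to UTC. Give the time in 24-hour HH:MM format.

02:00

October 29, 2023 falls between 30 April and 3 November, so daylight saving is in effect and Zelast Station is at UTC−06:00.
20:00 local + 6h = 02:00 UTC (rolling into the next day, 30 October 2023).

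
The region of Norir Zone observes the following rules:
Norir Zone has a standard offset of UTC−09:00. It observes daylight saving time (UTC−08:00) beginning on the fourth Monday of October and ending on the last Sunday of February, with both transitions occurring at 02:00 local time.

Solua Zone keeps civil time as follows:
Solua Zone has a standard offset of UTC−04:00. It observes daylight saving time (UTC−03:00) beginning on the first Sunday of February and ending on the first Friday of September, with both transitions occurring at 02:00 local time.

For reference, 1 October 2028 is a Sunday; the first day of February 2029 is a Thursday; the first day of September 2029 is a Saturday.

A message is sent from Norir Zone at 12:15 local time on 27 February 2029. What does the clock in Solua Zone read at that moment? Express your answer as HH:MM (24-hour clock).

1 October 2028 is a Sunday, so the first Monday is October 2 and the fourth is October 23.
1 February 2029 is a Thursday, so Sundays fall on 4, 11, 18, 25; the last is February 25.
Daylight saving runs 23 October 2028 – 25 February 2029; 27 February 2029 is outside that window, so Norir Zone is on standard time at UTC−09:00.
12:15 Norir Zone + 9h = 21:15 UTC.
1 February 2029 is a Thursday, so the first Sunday is February 4.
1 September 2029 is a Saturday, so the first Friday is September 7.
At the standard offset (UTC−04:00), 21:15 UTC − 4h = 17:15 Solua Zone standard time.
The standard-time date in Solua Zone, 27 February 2029, falls between 4 February and 7 September, so daylight saving is in effect and Solua Zone is at UTC−03:00.
21:15 UTC − 3h = 18:15 Solua Zone.

18:15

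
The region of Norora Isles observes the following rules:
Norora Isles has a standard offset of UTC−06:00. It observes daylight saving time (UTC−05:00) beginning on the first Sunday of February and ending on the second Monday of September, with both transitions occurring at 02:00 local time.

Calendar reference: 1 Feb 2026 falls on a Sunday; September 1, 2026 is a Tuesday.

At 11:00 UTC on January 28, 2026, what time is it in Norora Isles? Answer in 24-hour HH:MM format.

05:00

1 February 2026 is a Sunday, so the first Sunday is February 1.
1 September 2026 is a Tuesday, so the first Monday is September 7 and the second is September 14.
At the standard offset (UTC−06:00), 11:00 UTC − 6h = 05:00 Norora Isles standard time.
Daylight saving runs 1 February – 14 September; the standard-time date in Norora Isles, January 28, 2026, is outside that window, so Norora Isles is on standard time at UTC−06:00.
11:00 UTC − 6h = 05:00 local.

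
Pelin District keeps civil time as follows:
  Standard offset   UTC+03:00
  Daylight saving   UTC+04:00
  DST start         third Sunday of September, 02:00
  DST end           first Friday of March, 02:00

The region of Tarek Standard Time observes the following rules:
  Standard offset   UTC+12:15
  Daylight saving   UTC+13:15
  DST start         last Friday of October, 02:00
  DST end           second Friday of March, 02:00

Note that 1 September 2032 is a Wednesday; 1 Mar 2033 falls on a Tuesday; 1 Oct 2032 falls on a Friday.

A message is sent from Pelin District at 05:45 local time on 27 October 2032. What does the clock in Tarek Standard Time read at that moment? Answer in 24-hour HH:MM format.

1 September 2032 is a Wednesday, so the first Sunday is September 5 and the third is September 19.
1 March 2033 is a Tuesday, so the first Friday is March 4.
27 October 2032 falls between 19 September 2032 and 4 March 2033, so daylight saving is in effect and Pelin District is at UTC+04:00.
05:45 Pelin District − 4h = 01:45 UTC.
1 October 2032 is a Friday, so Fridays fall on 1, 8, 15, 22, 29; the last is October 29.
1 March 2033 is a Tuesday, so the first Friday is March 4 and the second is March 11.
At the standard offset (UTC+12:15), 01:45 UTC + 12h15m = 14:00 Tarek Standard Time standard time.
The standard-time date in Tarek Standard Time, 27 October 2032, is outside the daylight-saving period (29 October 2032 – 11 March 2033), so Tarek Standard Time is on standard time, UTC+12:15.
01:45 UTC + 12h15m = 14:00 Tarek Standard Time.

14:00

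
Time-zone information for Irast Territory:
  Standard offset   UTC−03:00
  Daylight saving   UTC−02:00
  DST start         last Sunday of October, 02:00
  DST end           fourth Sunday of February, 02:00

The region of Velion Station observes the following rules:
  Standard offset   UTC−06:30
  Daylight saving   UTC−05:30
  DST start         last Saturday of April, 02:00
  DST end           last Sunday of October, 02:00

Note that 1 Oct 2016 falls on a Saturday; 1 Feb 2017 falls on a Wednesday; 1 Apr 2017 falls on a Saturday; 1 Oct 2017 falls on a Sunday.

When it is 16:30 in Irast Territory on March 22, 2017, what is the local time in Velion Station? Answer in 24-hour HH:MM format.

1 October 2016 is a Saturday, so Sundays fall on 2, 9, 16, 23, 30; the last is October 30.
1 February 2017 is a Wednesday, so the first Sunday is February 5 and the fourth is February 26.
Daylight saving runs 30 October 2016 – 26 February 2017; March 22, 2017 is outside that window, so Irast Territory is on standard time at UTC−03:00.
16:30 Irast Territory + 3h = 19:30 UTC.
1 April 2017 is a Saturday, so Saturdays fall on 1, 8, 15, 22, 29; the last is April 29.
1 October 2017 is a Sunday, so Sundays fall on 1, 8, 15, 22, 29; the last is October 29.
At the standard offset (UTC−06:30), 19:30 UTC − 6h30m = 13:00 Velion Station standard time.
Daylight saving runs 29 April – 29 October; the standard-time date in Velion Station, March 22, 2017, is outside that window, so Velion Station is on standard time at UTC−06:30.
19:30 UTC − 6h30m = 13:00 Velion Station.

13:00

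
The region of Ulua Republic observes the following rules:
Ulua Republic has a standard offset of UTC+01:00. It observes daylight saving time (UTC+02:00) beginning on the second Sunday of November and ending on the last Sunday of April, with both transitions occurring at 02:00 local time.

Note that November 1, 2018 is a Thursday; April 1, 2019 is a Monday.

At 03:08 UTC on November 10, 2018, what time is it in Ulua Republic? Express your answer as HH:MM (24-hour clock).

04:08

1 November 2018 is a Thursday, so the first Sunday is November 4 and the second is November 11.
1 April 2019 is a Monday, so Sundays fall on 7, 14, 21, 28; the last is April 28.
At the standard offset (UTC+01:00), 03:08 UTC + 1h = 04:08 Ulua Republic standard time.
Daylight saving runs 11 November 2018 – 28 April 2019; the standard-time date in Ulua Republic, November 10, 2018, is outside that window, so Ulua Republic is on standard time at UTC+01:00.
03:08 UTC + 1h = 04:08 local.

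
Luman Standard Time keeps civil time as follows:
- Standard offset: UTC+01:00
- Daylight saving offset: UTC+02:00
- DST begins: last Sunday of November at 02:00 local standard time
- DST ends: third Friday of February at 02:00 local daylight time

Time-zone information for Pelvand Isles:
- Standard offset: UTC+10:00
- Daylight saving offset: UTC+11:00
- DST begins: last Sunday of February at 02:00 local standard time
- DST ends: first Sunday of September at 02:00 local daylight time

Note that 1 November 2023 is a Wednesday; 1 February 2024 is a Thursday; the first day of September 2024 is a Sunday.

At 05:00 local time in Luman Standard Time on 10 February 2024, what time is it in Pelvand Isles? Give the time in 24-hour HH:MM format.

13:00

1 November 2023 is a Wednesday, so Sundays fall on 5, 12, 19, 26; the last is November 26.
1 February 2024 is a Thursday, so the first Friday is February 2 and the third is February 16.
Daylight saving runs 26 November 2023 – 16 February 2024; 10 February 2024 is inside that window, so Luman Standard Time is at UTC+02:00.
05:00 Luman Standard Time − 2h = 03:00 UTC.
1 February 2024 is a Thursday, so Sundays fall on 4, 11, 18, 25; the last is February 25.
1 September 2024 is a Sunday, so the first Sunday is September 1.
At the standard offset (UTC+10:00), 03:00 UTC + 10h = 13:00 Pelvand Isles standard time.
The standard-time date in Pelvand Isles, 10 February 2024, does not fall between 25 February and 1 September, so daylight saving is not in effect and Pelvand Isles is at UTC+10:00.
03:00 UTC + 10h = 13:00 Pelvand Isles.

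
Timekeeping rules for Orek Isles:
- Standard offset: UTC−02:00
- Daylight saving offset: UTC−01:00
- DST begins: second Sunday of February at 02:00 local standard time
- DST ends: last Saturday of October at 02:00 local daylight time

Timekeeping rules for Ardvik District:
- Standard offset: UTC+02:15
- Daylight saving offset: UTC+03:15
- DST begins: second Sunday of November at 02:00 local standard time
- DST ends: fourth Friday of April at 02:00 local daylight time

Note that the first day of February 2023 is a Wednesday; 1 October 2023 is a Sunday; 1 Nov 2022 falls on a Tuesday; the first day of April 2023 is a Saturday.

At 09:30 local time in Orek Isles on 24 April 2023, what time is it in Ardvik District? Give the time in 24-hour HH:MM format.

13:45

1 February 2023 is a Wednesday, so the first Sunday is February 5 and the second is February 12.
1 October 2023 is a Sunday, so Saturdays fall on 7, 14, 21, 28; the last is October 28.
24 April 2023 lies within the daylight-saving period (12 February – 28 October), so Orek Isles is on daylight time, UTC−01:00.
09:30 Orek Isles + 1h = 10:30 UTC.
1 November 2022 is a Tuesday, so the first Sunday is November 6 and the second is November 13.
1 April 2023 is a Saturday, so the first Friday is April 7 and the fourth is April 28.
At the standard offset (UTC+02:15), 10:30 UTC + 2h15m = 12:45 Ardvik District standard time.
Daylight saving runs 13 November 2022 – 28 April 2023; the standard-time date in Ardvik District, 24 April 2023, is inside that window, so Ardvik District is at UTC+03:15.
10:30 UTC + 3h15m = 13:45 Ardvik District.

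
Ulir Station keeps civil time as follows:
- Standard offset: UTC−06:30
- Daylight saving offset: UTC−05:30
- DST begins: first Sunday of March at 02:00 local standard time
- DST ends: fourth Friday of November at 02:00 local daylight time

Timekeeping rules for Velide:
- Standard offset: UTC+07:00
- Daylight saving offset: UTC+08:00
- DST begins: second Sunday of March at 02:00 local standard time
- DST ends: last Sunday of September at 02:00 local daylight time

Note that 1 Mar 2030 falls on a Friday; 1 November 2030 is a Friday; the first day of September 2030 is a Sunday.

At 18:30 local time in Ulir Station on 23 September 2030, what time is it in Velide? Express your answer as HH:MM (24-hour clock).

08:00

1 March 2030 is a Friday, so the first Sunday is March 3.
1 November 2030 is a Friday, so the first Friday is November 1 and the fourth is November 22.
23 September 2030 falls between 3 March and 22 November, so daylight saving is in effect and Ulir Station is at UTC−05:30.
18:30 Ulir Station + 5h30m = 00:00 UTC (rolling into the next day, 24 September 2030).
1 March 2030 is a Friday, so the first Sunday is March 3 and the second is March 10.
1 September 2030 is a Sunday, so Sundays fall on 1, 8, 15, 22, 29; the last is September 29.
At the standard offset (UTC+07:00), 00:00 UTC + 7h = 07:00 Velide standard time.
The standard-time date in Velide, 24 September 2030, lies within the daylight-saving period (10 March – 29 September), so Velide is on daylight time, UTC+08:00.
00:00 UTC + 8h = 08:00 Velide.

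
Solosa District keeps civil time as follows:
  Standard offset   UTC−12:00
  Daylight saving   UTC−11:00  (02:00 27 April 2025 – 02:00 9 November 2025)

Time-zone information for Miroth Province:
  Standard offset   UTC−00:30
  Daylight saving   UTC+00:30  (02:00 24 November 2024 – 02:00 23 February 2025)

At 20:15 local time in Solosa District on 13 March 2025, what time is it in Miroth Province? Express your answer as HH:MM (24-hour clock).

07:45

13 March 2025 does not fall between 27 April and 9 November, so daylight saving is not in effect and Solosa District is at UTC−12:00.
20:15 Solosa District + 12h = 08:15 UTC (rolling into the next day, 14 March 2025).
At the standard offset (UTC−00:30), 08:15 UTC − 0h30m = 07:45 Miroth Province standard time.
The standard-time date in Miroth Province, 14 March 2025, does not fall between 24 November 2024 and 23 February 2025, so daylight saving is not in effect and Miroth Province is at UTC−00:30.
08:15 UTC − 0h30m = 07:45 Miroth Province.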